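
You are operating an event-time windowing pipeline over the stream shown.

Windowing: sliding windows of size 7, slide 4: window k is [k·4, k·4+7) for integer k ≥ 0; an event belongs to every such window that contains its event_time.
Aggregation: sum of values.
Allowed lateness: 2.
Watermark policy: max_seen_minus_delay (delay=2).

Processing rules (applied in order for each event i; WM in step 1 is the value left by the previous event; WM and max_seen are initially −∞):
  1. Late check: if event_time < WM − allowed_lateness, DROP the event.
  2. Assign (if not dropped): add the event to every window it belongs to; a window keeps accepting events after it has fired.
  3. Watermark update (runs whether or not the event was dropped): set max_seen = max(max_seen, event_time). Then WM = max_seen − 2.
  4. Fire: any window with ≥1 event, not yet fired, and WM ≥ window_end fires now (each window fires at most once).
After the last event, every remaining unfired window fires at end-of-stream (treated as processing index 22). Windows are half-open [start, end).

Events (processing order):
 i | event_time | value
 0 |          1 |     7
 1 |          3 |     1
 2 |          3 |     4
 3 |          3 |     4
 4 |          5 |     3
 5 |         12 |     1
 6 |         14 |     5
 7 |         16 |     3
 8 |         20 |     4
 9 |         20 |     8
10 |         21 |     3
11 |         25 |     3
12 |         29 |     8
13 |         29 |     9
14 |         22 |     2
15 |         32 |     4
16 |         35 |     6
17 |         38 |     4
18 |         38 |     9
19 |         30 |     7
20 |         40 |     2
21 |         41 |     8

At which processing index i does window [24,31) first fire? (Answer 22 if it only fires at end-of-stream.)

i=0 t=1 v=7: → [0,7); WM=-1
i=1 t=3 v=1: → [0,7); WM=1
i=2 t=3 v=4: → [0,7); WM=1
i=3 t=3 v=4: → [0,7); WM=1
i=4 t=5 v=3: → [4,11),[0,7); WM=3
i=5 t=12 v=1: → [12,19),[8,15); WM=10; [0,7) fires=19
i=6 t=14 v=5: → [12,19),[8,15); WM=12; [4,11) fires=3
i=7 t=16 v=3: → [16,23),[12,19); WM=14
i=8 t=20 v=4: → [20,27),[16,23); WM=18; [8,15) fires=6
i=9 t=20 v=8: → [20,27),[16,23); WM=18
i=10 t=21 v=3: → [20,27),[16,23); WM=19; [12,19) fires=9
i=11 t=25 v=3: → [24,31),[20,27); WM=23; [16,23) fires=18
i=12 t=29 v=8: → [28,35),[24,31); WM=27; [20,27) fires=18
i=13 t=29 v=9: → [28,35),[24,31); WM=27
i=14 t=22 v=2: DROP (t<27-2); WM=27
i=15 t=32 v=4: → [32,39),[28,35); WM=30
i=16 t=35 v=6: → [32,39); WM=33; [24,31) fires=20
i=17 t=38 v=4: → [36,43),[32,39); WM=36; [28,35) fires=21
i=18 t=38 v=9: → [36,43),[32,39); WM=36
i=19 t=30 v=7: DROP (t<36-2); WM=36
i=20 t=40 v=2: → [40,47),[36,43); WM=38
i=21 t=41 v=8: → [40,47),[36,43); WM=39; [32,39) fires=23

16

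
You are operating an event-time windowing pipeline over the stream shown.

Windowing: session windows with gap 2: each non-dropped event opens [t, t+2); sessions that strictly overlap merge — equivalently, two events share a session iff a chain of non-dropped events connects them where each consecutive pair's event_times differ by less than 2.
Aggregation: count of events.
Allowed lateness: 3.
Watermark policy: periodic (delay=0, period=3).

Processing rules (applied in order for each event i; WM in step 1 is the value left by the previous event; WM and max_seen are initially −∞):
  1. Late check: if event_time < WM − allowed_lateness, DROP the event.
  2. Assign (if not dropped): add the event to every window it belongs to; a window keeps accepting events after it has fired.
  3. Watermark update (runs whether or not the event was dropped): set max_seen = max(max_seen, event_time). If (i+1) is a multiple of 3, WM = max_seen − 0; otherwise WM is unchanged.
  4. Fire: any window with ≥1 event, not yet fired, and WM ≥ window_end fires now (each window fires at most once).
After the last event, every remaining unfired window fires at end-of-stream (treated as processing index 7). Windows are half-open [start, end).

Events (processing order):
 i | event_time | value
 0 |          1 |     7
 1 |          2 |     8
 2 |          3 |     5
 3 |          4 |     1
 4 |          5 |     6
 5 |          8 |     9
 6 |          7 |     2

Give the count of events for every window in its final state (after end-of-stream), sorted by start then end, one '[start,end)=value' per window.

i=0 t=1 v=7: → [1,3); WM=−∞
i=1 t=2 v=8: → [1,4); WM=−∞
i=2 t=3 v=5: → [1,5); WM=3
i=3 t=4 v=1: → [1,6); WM=3
i=4 t=5 v=6: → [1,7); WM=3
i=5 t=8 v=9: → [8,10); WM=8
i=6 t=7 v=2: → [7,10); WM=8

[1,7)=5 [7,10)=2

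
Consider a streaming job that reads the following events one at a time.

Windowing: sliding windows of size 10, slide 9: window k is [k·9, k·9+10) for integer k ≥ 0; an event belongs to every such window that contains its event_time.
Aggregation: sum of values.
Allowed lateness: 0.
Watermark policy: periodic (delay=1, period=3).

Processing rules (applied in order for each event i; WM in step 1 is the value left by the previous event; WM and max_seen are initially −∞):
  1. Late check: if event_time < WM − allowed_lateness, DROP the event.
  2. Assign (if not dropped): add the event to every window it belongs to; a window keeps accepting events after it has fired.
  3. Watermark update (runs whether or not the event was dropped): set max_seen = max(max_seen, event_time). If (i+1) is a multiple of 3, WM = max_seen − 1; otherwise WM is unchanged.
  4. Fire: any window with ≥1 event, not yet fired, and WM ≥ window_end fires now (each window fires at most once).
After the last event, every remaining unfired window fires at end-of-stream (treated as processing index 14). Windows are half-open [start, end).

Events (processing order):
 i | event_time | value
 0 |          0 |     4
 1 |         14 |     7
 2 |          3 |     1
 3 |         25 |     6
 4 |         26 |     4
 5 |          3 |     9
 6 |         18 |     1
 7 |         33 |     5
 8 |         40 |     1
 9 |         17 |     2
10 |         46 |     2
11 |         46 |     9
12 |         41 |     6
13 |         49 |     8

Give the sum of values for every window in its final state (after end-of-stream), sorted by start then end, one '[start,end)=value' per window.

i=0 t=0 v=4: → [0,10); WM=−∞
i=1 t=14 v=7: → [9,19); WM=−∞
i=2 t=3 v=1: → [0,10); WM=13; [0,10) fires=5
i=3 t=25 v=6: → [18,28); WM=13
i=4 t=26 v=4: → [18,28); WM=13
i=5 t=3 v=9: DROP (t<13-0); WM=25; [9,19) fires=7
i=6 t=18 v=1: DROP (t<25-0); WM=25
i=7 t=33 v=5: → [27,37); WM=25
i=8 t=40 v=1: → [36,46); WM=39; [18,28) fires=10 [27,37) fires=5
i=9 t=17 v=2: DROP (t<39-0); WM=39
i=10 t=46 v=2: → [45,55); WM=39
i=11 t=46 v=9: → [45,55); WM=45
i=12 t=41 v=6: DROP (t<45-0); WM=45
i=13 t=49 v=8: → [45,55); WM=45

[0,10)=5 [9,19)=7 [18,28)=10 [27,37)=5 [36,46)=1 [45,55)=19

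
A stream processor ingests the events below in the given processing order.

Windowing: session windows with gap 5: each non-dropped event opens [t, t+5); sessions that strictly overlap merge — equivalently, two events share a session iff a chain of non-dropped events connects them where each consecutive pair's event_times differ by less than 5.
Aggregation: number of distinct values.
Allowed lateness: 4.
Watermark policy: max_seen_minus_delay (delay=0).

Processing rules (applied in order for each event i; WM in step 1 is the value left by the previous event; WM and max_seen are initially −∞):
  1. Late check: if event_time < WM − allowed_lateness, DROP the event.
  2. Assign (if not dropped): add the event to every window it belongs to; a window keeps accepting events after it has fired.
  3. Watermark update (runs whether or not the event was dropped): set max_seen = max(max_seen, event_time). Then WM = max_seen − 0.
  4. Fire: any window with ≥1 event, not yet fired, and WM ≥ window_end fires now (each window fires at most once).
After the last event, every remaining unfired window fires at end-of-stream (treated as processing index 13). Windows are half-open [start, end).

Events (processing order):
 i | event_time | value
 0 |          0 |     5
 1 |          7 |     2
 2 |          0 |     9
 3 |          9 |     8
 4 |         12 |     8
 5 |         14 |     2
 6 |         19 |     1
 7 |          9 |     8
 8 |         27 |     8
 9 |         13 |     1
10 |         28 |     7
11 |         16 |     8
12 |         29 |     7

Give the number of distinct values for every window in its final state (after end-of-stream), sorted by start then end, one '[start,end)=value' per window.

i=0 t=0 v=5: → [0,5); WM=0
i=1 t=7 v=2: → [7,12); WM=7
i=2 t=0 v=9: DROP (t<7-4); WM=7
i=3 t=9 v=8: → [7,14); WM=9
i=4 t=12 v=8: → [7,17); WM=12
i=5 t=14 v=2: → [7,19); WM=14
i=6 t=19 v=1: → [19,24); WM=19
i=7 t=9 v=8: DROP (t<19-4); WM=19
i=8 t=27 v=8: → [27,32); WM=27
i=9 t=13 v=1: DROP (t<27-4); WM=27
i=10 t=28 v=7: → [27,33); WM=28
i=11 t=16 v=8: DROP (t<28-4); WM=28
i=12 t=29 v=7: → [27,34); WM=29

[0,5)=1 [7,19)=2 [19,24)=1 [27,34)=2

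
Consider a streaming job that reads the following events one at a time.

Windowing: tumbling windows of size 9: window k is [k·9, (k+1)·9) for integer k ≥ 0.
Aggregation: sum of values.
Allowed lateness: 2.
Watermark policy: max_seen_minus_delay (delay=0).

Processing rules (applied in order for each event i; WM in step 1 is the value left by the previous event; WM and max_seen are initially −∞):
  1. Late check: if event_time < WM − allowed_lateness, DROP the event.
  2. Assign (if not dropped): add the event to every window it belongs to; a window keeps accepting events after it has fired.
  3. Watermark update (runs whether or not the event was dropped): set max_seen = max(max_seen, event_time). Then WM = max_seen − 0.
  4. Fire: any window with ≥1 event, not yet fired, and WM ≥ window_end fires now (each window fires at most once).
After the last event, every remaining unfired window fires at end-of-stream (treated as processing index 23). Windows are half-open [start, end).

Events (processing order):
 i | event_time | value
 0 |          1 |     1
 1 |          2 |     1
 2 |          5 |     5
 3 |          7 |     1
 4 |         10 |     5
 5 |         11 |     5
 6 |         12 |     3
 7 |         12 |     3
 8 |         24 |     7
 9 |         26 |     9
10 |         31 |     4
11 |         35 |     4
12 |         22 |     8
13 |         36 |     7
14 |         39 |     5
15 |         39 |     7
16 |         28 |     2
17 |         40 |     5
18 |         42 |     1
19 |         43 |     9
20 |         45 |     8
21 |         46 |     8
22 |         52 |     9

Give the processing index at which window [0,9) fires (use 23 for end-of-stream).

i=0 t=1 v=1: → [0,9); WM=1
i=1 t=2 v=1: → [0,9); WM=2
i=2 t=5 v=5: → [0,9); WM=5
i=3 t=7 v=1: → [0,9); WM=7
i=4 t=10 v=5: → [9,18); WM=10; [0,9) fires=8
i=5 t=11 v=5: → [9,18); WM=11
i=6 t=12 v=3: → [9,18); WM=12
i=7 t=12 v=3: → [9,18); WM=12
i=8 t=24 v=7: → [18,27); WM=24; [9,18) fires=16
i=9 t=26 v=9: → [18,27); WM=26
i=10 t=31 v=4: → [27,36); WM=31; [18,27) fires=16
i=11 t=35 v=4: → [27,36); WM=35
i=12 t=22 v=8: DROP (t<35-2); WM=35
i=13 t=36 v=7: → [36,45); WM=36; [27,36) fires=8
i=14 t=39 v=5: → [36,45); WM=39
i=15 t=39 v=7: → [36,45); WM=39
i=16 t=28 v=2: DROP (t<39-2); WM=39
i=17 t=40 v=5: → [36,45); WM=40
i=18 t=42 v=1: → [36,45); WM=42
i=19 t=43 v=9: → [36,45); WM=43
i=20 t=45 v=8: → [45,54); WM=45; [36,45) fires=34
i=21 t=46 v=8: → [45,54); WM=46
i=22 t=52 v=9: → [45,54); WM=52

4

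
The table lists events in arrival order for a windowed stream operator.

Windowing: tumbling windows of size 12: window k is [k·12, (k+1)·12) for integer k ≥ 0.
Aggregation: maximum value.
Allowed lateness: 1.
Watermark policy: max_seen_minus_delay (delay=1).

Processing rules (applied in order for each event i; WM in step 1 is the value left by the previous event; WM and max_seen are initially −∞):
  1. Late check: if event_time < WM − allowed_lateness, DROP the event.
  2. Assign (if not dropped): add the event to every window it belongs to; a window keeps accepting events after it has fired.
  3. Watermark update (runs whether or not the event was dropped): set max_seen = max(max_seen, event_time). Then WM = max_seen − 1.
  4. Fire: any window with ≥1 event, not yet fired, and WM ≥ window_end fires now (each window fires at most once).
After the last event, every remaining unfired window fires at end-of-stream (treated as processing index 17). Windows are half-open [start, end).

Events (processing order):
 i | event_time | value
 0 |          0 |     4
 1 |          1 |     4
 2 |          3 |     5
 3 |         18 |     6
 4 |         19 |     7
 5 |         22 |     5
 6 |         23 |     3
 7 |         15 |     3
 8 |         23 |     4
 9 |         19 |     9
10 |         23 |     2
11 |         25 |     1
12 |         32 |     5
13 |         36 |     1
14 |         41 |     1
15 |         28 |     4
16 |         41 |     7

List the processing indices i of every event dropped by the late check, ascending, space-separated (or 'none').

i=0 t=0 v=4: → [0,12); WM=-1
i=1 t=1 v=4: → [0,12); WM=0
i=2 t=3 v=5: → [0,12); WM=2
i=3 t=18 v=6: → [12,24); WM=17; [0,12) fires=5
i=4 t=19 v=7: → [12,24); WM=18
i=5 t=22 v=5: → [12,24); WM=21
i=6 t=23 v=3: → [12,24); WM=22
i=7 t=15 v=3: DROP (t<22-1); WM=22
i=8 t=23 v=4: → [12,24); WM=22
i=9 t=19 v=9: DROP (t<22-1); WM=22
i=10 t=23 v=2: → [12,24); WM=22
i=11 t=25 v=1: → [24,36); WM=24; [12,24) fires=7
i=12 t=32 v=5: → [24,36); WM=31
i=13 t=36 v=1: → [36,48); WM=35
i=14 t=41 v=1: → [36,48); WM=40; [24,36) fires=5
i=15 t=28 v=4: DROP (t<40-1); WM=40
i=16 t=41 v=7: → [36,48); WM=40

7 9 15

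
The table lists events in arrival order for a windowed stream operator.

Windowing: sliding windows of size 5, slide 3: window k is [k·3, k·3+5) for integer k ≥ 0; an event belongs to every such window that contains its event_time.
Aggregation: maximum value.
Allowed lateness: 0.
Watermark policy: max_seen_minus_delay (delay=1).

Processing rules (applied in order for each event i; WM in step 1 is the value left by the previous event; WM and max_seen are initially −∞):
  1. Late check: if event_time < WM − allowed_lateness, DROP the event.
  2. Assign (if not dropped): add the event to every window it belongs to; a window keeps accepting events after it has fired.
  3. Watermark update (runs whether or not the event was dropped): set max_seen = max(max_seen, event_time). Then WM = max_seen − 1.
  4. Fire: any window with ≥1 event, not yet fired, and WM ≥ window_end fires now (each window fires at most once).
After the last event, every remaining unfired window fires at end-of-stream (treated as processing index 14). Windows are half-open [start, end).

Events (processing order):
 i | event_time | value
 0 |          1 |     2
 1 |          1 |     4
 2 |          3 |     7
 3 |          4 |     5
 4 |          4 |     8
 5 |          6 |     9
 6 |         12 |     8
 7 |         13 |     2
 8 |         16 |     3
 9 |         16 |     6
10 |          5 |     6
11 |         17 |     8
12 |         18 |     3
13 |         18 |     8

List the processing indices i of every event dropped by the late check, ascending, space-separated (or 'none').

10

i=0 t=1 v=2: → [0,5); WM=0
i=1 t=1 v=4: → [0,5); WM=0
i=2 t=3 v=7: → [3,8),[0,5); WM=2
i=3 t=4 v=5: → [3,8),[0,5); WM=3
i=4 t=4 v=8: → [3,8),[0,5); WM=3
i=5 t=6 v=9: → [6,11),[3,8); WM=5; [0,5) fires=8
i=6 t=12 v=8: → [12,17),[9,14); WM=11; [3,8) fires=9 [6,11) fires=9
i=7 t=13 v=2: → [12,17),[9,14); WM=12
i=8 t=16 v=3: → [15,20),[12,17); WM=15; [9,14) fires=8
i=9 t=16 v=6: → [15,20),[12,17); WM=15
i=10 t=5 v=6: DROP (t<15-0); WM=15
i=11 t=17 v=8: → [15,20); WM=16
i=12 t=18 v=3: → [18,23),[15,20); WM=17; [12,17) fires=8
i=13 t=18 v=8: → [18,23),[15,20); WM=17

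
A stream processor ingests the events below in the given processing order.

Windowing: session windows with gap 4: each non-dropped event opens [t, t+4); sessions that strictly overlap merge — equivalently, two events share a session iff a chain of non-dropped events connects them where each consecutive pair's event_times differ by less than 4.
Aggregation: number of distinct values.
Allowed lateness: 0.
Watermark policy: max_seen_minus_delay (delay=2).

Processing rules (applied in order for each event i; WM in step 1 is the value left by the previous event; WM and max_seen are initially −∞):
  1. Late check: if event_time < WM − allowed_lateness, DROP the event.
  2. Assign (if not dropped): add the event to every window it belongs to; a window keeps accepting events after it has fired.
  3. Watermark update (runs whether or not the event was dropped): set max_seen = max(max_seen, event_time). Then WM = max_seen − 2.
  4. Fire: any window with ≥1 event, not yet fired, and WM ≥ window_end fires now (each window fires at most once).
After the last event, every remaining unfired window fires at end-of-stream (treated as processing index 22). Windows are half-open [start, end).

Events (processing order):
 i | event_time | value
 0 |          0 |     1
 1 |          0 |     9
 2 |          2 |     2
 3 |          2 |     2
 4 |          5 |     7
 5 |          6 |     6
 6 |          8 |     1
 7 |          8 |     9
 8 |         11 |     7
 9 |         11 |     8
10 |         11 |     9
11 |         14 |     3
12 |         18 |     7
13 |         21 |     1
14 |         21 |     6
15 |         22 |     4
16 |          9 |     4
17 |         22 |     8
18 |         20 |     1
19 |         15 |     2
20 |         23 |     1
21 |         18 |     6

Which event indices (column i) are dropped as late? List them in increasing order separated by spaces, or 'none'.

16 19 21

i=0 t=0 v=1: → [0,4); WM=-2
i=1 t=0 v=9: → [0,4); WM=-2
i=2 t=2 v=2: → [0,6); WM=0
i=3 t=2 v=2: → [0,6); WM=0
i=4 t=5 v=7: → [0,9); WM=3
i=5 t=6 v=6: → [0,10); WM=4
i=6 t=8 v=1: → [0,12); WM=6
i=7 t=8 v=9: → [0,12); WM=6
i=8 t=11 v=7: → [0,15); WM=9
i=9 t=11 v=8: → [0,15); WM=9
i=10 t=11 v=9: → [0,15); WM=9
i=11 t=14 v=3: → [0,18); WM=12
i=12 t=18 v=7: → [18,22); WM=16
i=13 t=21 v=1: → [18,25); WM=19
i=14 t=21 v=6: → [18,25); WM=19
i=15 t=22 v=4: → [18,26); WM=20
i=16 t=9 v=4: DROP (t<20-0); WM=20
i=17 t=22 v=8: → [18,26); WM=20
i=18 t=20 v=1: → [18,26); WM=20
i=19 t=15 v=2: DROP (t<20-0); WM=20
i=20 t=23 v=1: → [18,27); WM=21
i=21 t=18 v=6: DROP (t<21-0); WM=21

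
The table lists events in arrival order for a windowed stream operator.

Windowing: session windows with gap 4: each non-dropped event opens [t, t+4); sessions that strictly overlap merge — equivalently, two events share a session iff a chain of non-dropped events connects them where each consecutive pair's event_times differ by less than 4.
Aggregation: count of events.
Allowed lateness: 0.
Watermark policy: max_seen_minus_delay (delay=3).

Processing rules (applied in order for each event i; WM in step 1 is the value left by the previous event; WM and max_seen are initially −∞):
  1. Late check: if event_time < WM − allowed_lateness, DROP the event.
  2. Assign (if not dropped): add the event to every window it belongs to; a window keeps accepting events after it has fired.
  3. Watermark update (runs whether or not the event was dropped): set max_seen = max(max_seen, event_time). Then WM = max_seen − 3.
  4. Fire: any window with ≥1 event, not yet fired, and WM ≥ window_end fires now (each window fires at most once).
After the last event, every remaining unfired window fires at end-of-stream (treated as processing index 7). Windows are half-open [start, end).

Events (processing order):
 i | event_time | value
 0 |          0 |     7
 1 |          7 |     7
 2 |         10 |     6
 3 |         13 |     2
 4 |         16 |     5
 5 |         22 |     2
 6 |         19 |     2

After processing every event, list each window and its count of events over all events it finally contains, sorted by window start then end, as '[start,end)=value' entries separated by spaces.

i=0 t=0 v=7: → [0,4); WM=-3
i=1 t=7 v=7: → [7,11); WM=4
i=2 t=10 v=6: → [7,14); WM=7
i=3 t=13 v=2: → [7,17); WM=10
i=4 t=16 v=5: → [7,20); WM=13
i=5 t=22 v=2: → [22,26); WM=19
i=6 t=19 v=2: → [7,26); WM=19

[0,4)=1 [7,26)=6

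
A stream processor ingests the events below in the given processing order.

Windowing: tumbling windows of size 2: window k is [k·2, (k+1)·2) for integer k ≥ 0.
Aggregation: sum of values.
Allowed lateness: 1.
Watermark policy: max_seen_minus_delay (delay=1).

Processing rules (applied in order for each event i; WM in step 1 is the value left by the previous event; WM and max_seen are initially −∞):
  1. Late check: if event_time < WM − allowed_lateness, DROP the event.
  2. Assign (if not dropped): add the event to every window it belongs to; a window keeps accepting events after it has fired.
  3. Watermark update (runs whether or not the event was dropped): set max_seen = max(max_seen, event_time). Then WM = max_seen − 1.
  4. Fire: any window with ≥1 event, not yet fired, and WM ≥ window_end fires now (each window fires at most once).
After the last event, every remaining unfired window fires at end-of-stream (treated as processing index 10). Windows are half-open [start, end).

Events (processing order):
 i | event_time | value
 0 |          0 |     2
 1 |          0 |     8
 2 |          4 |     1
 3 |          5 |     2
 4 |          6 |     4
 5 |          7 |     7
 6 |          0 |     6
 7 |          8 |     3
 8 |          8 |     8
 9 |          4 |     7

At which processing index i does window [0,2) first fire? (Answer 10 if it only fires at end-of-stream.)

2

i=0 t=0 v=2: → [0,2); WM=-1
i=1 t=0 v=8: → [0,2); WM=-1
i=2 t=4 v=1: → [4,6); WM=3; [0,2) fires=10
i=3 t=5 v=2: → [4,6); WM=4
i=4 t=6 v=4: → [6,8); WM=5
i=5 t=7 v=7: → [6,8); WM=6; [4,6) fires=3
i=6 t=0 v=6: DROP (t<6-1); WM=6
i=7 t=8 v=3: → [8,10); WM=7
i=8 t=8 v=8: → [8,10); WM=7
i=9 t=4 v=7: DROP (t<7-1); WM=7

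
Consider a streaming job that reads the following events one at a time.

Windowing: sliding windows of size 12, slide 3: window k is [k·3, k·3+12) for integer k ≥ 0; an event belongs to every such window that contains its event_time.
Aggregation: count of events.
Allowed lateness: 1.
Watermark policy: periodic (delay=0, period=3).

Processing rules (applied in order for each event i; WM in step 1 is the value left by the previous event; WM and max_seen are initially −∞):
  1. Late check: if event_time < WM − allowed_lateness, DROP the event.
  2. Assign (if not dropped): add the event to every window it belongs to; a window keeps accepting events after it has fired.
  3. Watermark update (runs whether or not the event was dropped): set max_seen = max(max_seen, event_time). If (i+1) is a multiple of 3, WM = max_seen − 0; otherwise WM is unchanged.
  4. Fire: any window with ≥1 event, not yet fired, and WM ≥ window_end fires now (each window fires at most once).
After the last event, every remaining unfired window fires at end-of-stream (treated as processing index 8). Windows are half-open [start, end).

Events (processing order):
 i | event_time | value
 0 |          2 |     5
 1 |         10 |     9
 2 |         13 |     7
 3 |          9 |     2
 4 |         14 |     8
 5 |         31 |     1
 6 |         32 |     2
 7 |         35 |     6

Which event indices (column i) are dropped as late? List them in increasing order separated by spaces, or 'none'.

i=0 t=2 v=5: → [0,12); WM=−∞
i=1 t=10 v=9: → [9,21),[6,18),[3,15),[0,12); WM=−∞
i=2 t=13 v=7: → [12,24),[9,21),[6,18),[3,15); WM=13; [0,12) fires=2
i=3 t=9 v=2: DROP (t<13-1); WM=13
i=4 t=14 v=8: → [12,24),[9,21),[6,18),[3,15); WM=13
i=5 t=31 v=1: → [30,42),[27,39),[24,36),[21,33); WM=31; [3,15) fires=3 [6,18) fires=3 [9,21) fires=3 [12,24) fires=2
i=6 t=32 v=2: → [30,42),[27,39),[24,36),[21,33); WM=31
i=7 t=35 v=6: → [33,45),[30,42),[27,39),[24,36); WM=31

3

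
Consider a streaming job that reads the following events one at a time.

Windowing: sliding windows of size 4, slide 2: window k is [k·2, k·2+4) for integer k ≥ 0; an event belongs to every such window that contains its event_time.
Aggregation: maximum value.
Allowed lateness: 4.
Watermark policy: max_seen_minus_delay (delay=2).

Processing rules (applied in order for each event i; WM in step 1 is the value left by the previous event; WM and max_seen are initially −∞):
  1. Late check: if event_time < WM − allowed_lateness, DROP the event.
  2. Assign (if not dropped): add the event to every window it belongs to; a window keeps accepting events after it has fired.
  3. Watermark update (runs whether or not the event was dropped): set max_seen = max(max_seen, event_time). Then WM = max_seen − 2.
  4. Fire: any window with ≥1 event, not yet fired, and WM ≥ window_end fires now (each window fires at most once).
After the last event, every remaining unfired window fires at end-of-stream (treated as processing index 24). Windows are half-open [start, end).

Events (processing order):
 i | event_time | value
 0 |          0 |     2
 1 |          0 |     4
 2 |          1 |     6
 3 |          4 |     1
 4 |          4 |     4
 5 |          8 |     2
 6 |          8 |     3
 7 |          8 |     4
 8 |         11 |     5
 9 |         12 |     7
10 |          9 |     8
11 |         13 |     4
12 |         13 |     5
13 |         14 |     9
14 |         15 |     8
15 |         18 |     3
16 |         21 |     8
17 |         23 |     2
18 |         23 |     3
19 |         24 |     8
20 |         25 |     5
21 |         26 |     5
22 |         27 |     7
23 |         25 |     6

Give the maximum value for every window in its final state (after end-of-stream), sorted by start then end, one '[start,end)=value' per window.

[0,4)=6 [2,6)=4 [4,8)=4 [6,10)=8 [8,12)=8 [10,14)=7 [12,16)=9 [14,18)=9 [16,20)=3 [18,22)=8 [20,24)=8 [22,26)=8 [24,28)=8 [26,30)=7

i=0 t=0 v=2: → [0,4); WM=-2
i=1 t=0 v=4: → [0,4); WM=-2
i=2 t=1 v=6: → [0,4); WM=-1
i=3 t=4 v=1: → [4,8),[2,6); WM=2
i=4 t=4 v=4: → [4,8),[2,6); WM=2
i=5 t=8 v=2: → [8,12),[6,10); WM=6; [0,4) fires=6 [2,6) fires=4
i=6 t=8 v=3: → [8,12),[6,10); WM=6
i=7 t=8 v=4: → [8,12),[6,10); WM=6
i=8 t=11 v=5: → [10,14),[8,12); WM=9; [4,8) fires=4
i=9 t=12 v=7: → [12,16),[10,14); WM=10; [6,10) fires=4
i=10 t=9 v=8: → [8,12),[6,10); WM=10
i=11 t=13 v=4: → [12,16),[10,14); WM=11
i=12 t=13 v=5: → [12,16),[10,14); WM=11
i=13 t=14 v=9: → [14,18),[12,16); WM=12; [8,12) fires=8
i=14 t=15 v=8: → [14,18),[12,16); WM=13
i=15 t=18 v=3: → [18,22),[16,20); WM=16; [10,14) fires=7 [12,16) fires=9
i=16 t=21 v=8: → [20,24),[18,22); WM=19; [14,18) fires=9
i=17 t=23 v=2: → [22,26),[20,24); WM=21; [16,20) fires=3
i=18 t=23 v=3: → [22,26),[20,24); WM=21
i=19 t=24 v=8: → [24,28),[22,26); WM=22; [18,22) fires=8
i=20 t=25 v=5: → [24,28),[22,26); WM=23
i=21 t=26 v=5: → [26,30),[24,28); WM=24; [20,24) fires=8
i=22 t=27 v=7: → [26,30),[24,28); WM=25
i=23 t=25 v=6: → [24,28),[22,26); WM=25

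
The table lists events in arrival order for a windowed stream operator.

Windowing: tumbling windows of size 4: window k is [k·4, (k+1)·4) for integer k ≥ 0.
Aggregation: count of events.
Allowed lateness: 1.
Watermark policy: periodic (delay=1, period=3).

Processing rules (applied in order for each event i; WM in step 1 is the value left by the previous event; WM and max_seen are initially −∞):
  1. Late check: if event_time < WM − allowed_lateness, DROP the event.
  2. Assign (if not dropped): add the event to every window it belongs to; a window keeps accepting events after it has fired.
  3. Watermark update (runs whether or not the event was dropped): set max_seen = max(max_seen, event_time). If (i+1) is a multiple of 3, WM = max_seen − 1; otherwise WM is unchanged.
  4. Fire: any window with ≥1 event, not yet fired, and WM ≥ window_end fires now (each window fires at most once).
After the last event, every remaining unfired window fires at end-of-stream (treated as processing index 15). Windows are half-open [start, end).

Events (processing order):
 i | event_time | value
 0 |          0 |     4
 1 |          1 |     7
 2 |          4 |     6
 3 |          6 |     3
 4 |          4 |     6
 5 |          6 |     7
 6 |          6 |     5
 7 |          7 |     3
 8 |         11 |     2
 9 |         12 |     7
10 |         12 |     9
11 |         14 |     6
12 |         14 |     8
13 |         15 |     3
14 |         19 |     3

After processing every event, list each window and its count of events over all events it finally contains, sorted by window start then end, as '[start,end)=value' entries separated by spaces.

i=0 t=0 v=4: → [0,4); WM=−∞
i=1 t=1 v=7: → [0,4); WM=−∞
i=2 t=4 v=6: → [4,8); WM=3
i=3 t=6 v=3: → [4,8); WM=3
i=4 t=4 v=6: → [4,8); WM=3
i=5 t=6 v=7: → [4,8); WM=5; [0,4) fires=2
i=6 t=6 v=5: → [4,8); WM=5
i=7 t=7 v=3: → [4,8); WM=5
i=8 t=11 v=2: → [8,12); WM=10; [4,8) fires=6
i=9 t=12 v=7: → [12,16); WM=10
i=10 t=12 v=9: → [12,16); WM=10
i=11 t=14 v=6: → [12,16); WM=13; [8,12) fires=1
i=12 t=14 v=8: → [12,16); WM=13
i=13 t=15 v=3: → [12,16); WM=13
i=14 t=19 v=3: → [16,20); WM=18; [12,16) fires=5

[0,4)=2 [4,8)=6 [8,12)=1 [12,16)=5 [16,20)=1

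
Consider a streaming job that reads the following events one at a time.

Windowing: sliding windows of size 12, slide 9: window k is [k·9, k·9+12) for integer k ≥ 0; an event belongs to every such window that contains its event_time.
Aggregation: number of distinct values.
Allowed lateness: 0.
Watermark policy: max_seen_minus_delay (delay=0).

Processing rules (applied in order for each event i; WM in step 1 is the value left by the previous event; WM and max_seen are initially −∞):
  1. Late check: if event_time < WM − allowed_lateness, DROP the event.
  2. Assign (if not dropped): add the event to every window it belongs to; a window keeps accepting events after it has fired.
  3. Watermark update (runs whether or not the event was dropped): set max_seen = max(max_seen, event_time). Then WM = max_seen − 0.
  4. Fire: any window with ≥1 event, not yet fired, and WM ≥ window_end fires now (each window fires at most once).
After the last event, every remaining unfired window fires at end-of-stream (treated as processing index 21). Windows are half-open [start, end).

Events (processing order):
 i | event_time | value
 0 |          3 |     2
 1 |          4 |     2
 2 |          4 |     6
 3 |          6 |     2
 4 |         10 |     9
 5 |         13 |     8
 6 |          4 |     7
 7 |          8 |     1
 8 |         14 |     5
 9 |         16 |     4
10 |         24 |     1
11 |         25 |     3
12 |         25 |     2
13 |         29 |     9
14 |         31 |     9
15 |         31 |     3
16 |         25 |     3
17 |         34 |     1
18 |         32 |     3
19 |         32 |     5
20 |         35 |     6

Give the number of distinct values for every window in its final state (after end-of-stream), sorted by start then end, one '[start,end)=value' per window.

i=0 t=3 v=2: → [0,12); WM=3
i=1 t=4 v=2: → [0,12); WM=4
i=2 t=4 v=6: → [0,12); WM=4
i=3 t=6 v=2: → [0,12); WM=6
i=4 t=10 v=9: → [9,21),[0,12); WM=10
i=5 t=13 v=8: → [9,21); WM=13; [0,12) fires=3
i=6 t=4 v=7: DROP (t<13-0); WM=13
i=7 t=8 v=1: DROP (t<13-0); WM=13
i=8 t=14 v=5: → [9,21); WM=14
i=9 t=16 v=4: → [9,21); WM=16
i=10 t=24 v=1: → [18,30); WM=24; [9,21) fires=4
i=11 t=25 v=3: → [18,30); WM=25
i=12 t=25 v=2: → [18,30); WM=25
i=13 t=29 v=9: → [27,39),[18,30); WM=29
i=14 t=31 v=9: → [27,39); WM=31; [18,30) fires=4
i=15 t=31 v=3: → [27,39); WM=31
i=16 t=25 v=3: DROP (t<31-0); WM=31
i=17 t=34 v=1: → [27,39); WM=34
i=18 t=32 v=3: DROP (t<34-0); WM=34
i=19 t=32 v=5: DROP (t<34-0); WM=34
i=20 t=35 v=6: → [27,39); WM=35

[0,12)=3 [9,21)=4 [18,30)=4 [27,39)=4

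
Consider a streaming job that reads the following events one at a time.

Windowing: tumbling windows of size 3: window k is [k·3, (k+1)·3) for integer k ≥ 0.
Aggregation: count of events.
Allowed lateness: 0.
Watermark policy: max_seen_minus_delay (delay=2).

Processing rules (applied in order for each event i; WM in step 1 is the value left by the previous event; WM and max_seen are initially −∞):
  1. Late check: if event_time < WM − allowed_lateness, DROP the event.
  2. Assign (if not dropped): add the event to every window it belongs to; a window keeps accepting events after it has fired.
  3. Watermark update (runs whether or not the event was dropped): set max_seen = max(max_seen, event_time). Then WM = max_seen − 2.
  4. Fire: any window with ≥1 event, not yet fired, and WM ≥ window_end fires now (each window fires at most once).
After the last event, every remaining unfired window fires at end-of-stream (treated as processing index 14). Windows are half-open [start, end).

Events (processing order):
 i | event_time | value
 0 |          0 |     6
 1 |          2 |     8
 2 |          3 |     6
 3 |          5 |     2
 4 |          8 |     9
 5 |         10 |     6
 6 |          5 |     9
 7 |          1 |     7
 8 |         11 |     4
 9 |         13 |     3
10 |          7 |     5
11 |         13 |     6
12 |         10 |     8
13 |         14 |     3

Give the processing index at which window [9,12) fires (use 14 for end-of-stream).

i=0 t=0 v=6: → [0,3); WM=-2
i=1 t=2 v=8: → [0,3); WM=0
i=2 t=3 v=6: → [3,6); WM=1
i=3 t=5 v=2: → [3,6); WM=3; [0,3) fires=2
i=4 t=8 v=9: → [6,9); WM=6; [3,6) fires=2
i=5 t=10 v=6: → [9,12); WM=8
i=6 t=5 v=9: DROP (t<8-0); WM=8
i=7 t=1 v=7: DROP (t<8-0); WM=8
i=8 t=11 v=4: → [9,12); WM=9; [6,9) fires=1
i=9 t=13 v=3: → [12,15); WM=11
i=10 t=7 v=5: DROP (t<11-0); WM=11
i=11 t=13 v=6: → [12,15); WM=11
i=12 t=10 v=8: DROP (t<11-0); WM=11
i=13 t=14 v=3: → [12,15); WM=12; [9,12) fires=2

13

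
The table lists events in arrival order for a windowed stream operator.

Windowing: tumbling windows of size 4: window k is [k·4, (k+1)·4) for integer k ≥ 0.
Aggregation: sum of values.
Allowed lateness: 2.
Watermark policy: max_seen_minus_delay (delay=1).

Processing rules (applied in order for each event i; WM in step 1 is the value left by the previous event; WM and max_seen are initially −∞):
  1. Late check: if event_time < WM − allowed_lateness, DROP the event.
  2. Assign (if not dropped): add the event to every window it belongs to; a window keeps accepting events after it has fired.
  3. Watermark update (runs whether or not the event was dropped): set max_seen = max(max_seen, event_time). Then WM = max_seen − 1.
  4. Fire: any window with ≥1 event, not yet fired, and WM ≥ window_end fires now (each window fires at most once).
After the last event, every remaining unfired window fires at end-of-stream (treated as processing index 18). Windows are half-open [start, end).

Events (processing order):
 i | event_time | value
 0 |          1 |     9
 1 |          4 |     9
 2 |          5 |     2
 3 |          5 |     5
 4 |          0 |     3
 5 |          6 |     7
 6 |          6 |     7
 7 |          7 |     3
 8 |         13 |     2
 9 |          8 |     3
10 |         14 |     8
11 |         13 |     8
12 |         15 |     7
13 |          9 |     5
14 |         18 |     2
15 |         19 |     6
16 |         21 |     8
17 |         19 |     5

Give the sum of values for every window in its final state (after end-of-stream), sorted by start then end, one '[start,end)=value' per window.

i=0 t=1 v=9: → [0,4); WM=0
i=1 t=4 v=9: → [4,8); WM=3
i=2 t=5 v=2: → [4,8); WM=4; [0,4) fires=9
i=3 t=5 v=5: → [4,8); WM=4
i=4 t=0 v=3: DROP (t<4-2); WM=4
i=5 t=6 v=7: → [4,8); WM=5
i=6 t=6 v=7: → [4,8); WM=5
i=7 t=7 v=3: → [4,8); WM=6
i=8 t=13 v=2: → [12,16); WM=12; [4,8) fires=33
i=9 t=8 v=3: DROP (t<12-2); WM=12
i=10 t=14 v=8: → [12,16); WM=13
i=11 t=13 v=8: → [12,16); WM=13
i=12 t=15 v=7: → [12,16); WM=14
i=13 t=9 v=5: DROP (t<14-2); WM=14
i=14 t=18 v=2: → [16,20); WM=17; [12,16) fires=25
i=15 t=19 v=6: → [16,20); WM=18
i=16 t=21 v=8: → [20,24); WM=20; [16,20) fires=8
i=17 t=19 v=5: → [16,20); WM=20

[0,4)=9 [4,8)=33 [12,16)=25 [16,20)=13 [20,24)=8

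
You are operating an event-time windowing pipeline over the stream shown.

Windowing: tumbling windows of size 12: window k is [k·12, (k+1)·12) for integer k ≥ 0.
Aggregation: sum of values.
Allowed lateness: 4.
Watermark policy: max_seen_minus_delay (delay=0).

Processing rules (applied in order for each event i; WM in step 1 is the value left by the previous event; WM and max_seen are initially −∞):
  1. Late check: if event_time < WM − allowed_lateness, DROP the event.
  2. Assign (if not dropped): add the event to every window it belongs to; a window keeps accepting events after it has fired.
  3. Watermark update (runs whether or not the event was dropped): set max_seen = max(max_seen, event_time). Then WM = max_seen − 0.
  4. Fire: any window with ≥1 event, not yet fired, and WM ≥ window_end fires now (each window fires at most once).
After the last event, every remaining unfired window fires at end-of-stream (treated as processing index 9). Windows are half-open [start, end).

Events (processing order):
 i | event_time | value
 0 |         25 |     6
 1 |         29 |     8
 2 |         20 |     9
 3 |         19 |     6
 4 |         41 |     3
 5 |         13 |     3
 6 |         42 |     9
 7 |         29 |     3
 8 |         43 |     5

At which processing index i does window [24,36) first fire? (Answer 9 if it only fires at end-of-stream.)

4

i=0 t=25 v=6: → [24,36); WM=25
i=1 t=29 v=8: → [24,36); WM=29
i=2 t=20 v=9: DROP (t<29-4); WM=29
i=3 t=19 v=6: DROP (t<29-4); WM=29
i=4 t=41 v=3: → [36,48); WM=41; [24,36) fires=14
i=5 t=13 v=3: DROP (t<41-4); WM=41
i=6 t=42 v=9: → [36,48); WM=42
i=7 t=29 v=3: DROP (t<42-4); WM=42
i=8 t=43 v=5: → [36,48); WM=43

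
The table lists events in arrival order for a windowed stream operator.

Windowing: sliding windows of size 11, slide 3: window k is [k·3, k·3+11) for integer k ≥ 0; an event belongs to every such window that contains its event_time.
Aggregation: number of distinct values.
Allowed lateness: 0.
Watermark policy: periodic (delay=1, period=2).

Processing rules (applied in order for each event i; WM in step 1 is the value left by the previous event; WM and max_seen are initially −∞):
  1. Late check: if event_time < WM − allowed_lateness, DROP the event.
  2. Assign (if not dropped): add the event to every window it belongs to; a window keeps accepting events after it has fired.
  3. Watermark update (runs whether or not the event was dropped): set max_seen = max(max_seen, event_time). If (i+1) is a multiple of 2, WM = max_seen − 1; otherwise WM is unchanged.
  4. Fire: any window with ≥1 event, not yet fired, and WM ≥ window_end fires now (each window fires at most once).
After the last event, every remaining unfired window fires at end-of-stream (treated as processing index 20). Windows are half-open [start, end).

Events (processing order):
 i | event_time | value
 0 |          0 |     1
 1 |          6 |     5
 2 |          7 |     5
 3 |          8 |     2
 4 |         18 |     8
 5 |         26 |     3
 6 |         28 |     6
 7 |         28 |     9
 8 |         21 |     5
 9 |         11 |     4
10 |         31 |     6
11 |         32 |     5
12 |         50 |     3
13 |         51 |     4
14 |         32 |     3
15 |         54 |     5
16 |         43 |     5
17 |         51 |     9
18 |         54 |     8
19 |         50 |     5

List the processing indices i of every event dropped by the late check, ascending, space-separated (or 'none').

i=0 t=0 v=1: → [0,11); WM=−∞
i=1 t=6 v=5: → [6,17),[3,14),[0,11); WM=5
i=2 t=7 v=5: → [6,17),[3,14),[0,11); WM=5
i=3 t=8 v=2: → [6,17),[3,14),[0,11); WM=7
i=4 t=18 v=8: → [18,29),[15,26),[12,23),[9,20); WM=7
i=5 t=26 v=3: → [24,35),[21,32),[18,29); WM=25; [0,11) fires=3 [3,14) fires=2 [6,17) fires=2 [9,20) fires=1 [12,23) fires=1
i=6 t=28 v=6: → [27,38),[24,35),[21,32),[18,29); WM=25
i=7 t=28 v=9: → [27,38),[24,35),[21,32),[18,29); WM=27; [15,26) fires=1
i=8 t=21 v=5: DROP (t<27-0); WM=27
i=9 t=11 v=4: DROP (t<27-0); WM=27
i=10 t=31 v=6: → [30,41),[27,38),[24,35),[21,32); WM=27
i=11 t=32 v=5: → [30,41),[27,38),[24,35); WM=31; [18,29) fires=4
i=12 t=50 v=3: → [48,59),[45,56),[42,53); WM=31
i=13 t=51 v=4: → [51,62),[48,59),[45,56),[42,53); WM=50; [21,32) fires=3 [24,35) fires=4 [27,38) fires=3 [30,41) fires=2
i=14 t=32 v=3: DROP (t<50-0); WM=50
i=15 t=54 v=5: → [54,65),[51,62),[48,59),[45,56); WM=53; [42,53) fires=2
i=16 t=43 v=5: DROP (t<53-0); WM=53
i=17 t=51 v=9: DROP (t<53-0); WM=53
i=18 t=54 v=8: → [54,65),[51,62),[48,59),[45,56); WM=53
i=19 t=50 v=5: DROP (t<53-0); WM=53

8 9 14 16 17 19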